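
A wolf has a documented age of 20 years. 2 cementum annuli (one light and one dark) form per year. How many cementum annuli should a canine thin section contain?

Expected cementum annuli: 20 × 2 = 40.
So 40 cementum annuli should be present.

40 cementum annuli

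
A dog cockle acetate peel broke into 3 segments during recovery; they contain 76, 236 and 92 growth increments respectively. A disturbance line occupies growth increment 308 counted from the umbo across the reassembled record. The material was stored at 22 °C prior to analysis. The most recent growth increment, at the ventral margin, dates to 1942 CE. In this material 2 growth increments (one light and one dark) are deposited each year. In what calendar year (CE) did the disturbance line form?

1894 CE

Total growth increments = 76 + 236 + 92 = 404.
404 − 308 = 96 growth increments lie beyond the disturbance line toward the ventral margin.
Dividing by 2 growth increments per year: 96 / 2 = 48 years.
Counting back 48 years from 1942 CE places the disturbance line in 1942 − 48 = 1894 CE.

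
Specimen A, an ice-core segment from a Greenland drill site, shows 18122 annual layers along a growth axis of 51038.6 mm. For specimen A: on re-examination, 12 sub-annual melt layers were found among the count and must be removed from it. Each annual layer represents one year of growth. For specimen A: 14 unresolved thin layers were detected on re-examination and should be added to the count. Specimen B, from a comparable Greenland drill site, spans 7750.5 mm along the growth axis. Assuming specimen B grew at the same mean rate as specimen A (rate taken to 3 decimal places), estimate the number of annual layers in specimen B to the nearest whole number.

2752 annual layers

Specimen A: true annual layer count = 18122 − 12 + 14 = 18124.
A: 51038.6 mm over 18124 years gives 51038.6 / 18124 ≈ 2.816 mm/yr.
Specimen B: 7750.5 mm / 2.816 mm per year = 2752.31 years ≈ 2752 annual layers.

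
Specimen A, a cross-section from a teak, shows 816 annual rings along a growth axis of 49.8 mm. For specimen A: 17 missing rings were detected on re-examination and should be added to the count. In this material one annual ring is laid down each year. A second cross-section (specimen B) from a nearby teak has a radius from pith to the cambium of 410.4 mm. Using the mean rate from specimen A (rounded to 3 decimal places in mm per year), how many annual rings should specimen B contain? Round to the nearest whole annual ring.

Specimen A: adjusted count: 816 + 17 = 833 annual rings.
A: Mean rate = 49.8 mm / 833 years ≈ 0.060 mm/year.
Specimen B: 410.4 mm / 0.060 mm per year = 6840.00 years ≈ 6840 annual rings.

6840 annual rings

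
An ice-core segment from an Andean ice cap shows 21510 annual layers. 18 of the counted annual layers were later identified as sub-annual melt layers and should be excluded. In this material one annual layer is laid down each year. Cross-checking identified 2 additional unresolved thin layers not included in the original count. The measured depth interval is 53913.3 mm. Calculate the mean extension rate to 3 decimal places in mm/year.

2.508 mm/year

Correcting the raw count gives 21510 − 18 + 2 = 21494 true annual layers.
Extension rate ≈ 53913.3 / 21494 = 2.508 mm/year.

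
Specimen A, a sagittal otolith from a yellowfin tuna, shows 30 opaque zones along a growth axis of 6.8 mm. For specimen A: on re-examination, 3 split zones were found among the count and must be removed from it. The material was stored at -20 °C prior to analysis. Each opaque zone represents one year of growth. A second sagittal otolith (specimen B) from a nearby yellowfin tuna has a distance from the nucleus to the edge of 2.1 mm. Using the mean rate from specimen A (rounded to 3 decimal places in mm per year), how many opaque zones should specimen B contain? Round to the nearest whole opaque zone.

Specimen A: true opaque zone count = 30 − 3 = 27.
A: Mean rate = 6.8 mm / 27 years ≈ 0.252 mm per year.
Specimen B: 2.1 mm / 0.252 mm per year = 8.33 years ≈ 8 opaque zones.

8 opaque zones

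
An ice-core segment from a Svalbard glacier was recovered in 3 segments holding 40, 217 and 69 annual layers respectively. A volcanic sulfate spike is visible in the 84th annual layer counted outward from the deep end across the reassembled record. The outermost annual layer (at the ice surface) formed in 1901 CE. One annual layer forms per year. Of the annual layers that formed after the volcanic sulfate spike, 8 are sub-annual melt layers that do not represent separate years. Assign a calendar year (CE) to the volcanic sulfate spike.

Total annual layers = 40 + 217 + 69 = 326.
326 − 84 = 242 annual layers lie beyond the volcanic sulfate spike toward the ice surface.
Removing the 8 false annual layers leaves 242 − 8 = 234 true annual layers beyond the volcanic sulfate spike.
The annual layer at the ice surface is 1901 CE, so the volcanic sulfate spike dates to 1901 − 234 = 1667 CE.

1667 CE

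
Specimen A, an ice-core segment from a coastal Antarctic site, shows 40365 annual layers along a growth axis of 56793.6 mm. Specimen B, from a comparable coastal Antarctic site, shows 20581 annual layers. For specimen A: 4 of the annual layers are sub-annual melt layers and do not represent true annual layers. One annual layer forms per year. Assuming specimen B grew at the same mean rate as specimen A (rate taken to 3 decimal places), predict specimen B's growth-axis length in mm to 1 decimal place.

Specimen A: true annual layer count = 40365 − 4 = 40361.
A: Mean rate = 56793.6 mm / 40361 years ≈ 1.407 mm/year.
Length of B = 1.407 × 20581 = 28957.5 mm.

28957.5 mm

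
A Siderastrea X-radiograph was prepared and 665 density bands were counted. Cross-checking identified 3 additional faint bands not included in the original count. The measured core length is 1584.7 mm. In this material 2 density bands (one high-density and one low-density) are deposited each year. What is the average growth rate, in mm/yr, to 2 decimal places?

4.74 mm/yr

Adjusted count: 665 + 3 = 668 density bands.
Dividing by 2 density bands per year: 668 / 2 = 334 years.
Extension rate ≈ 1584.7 / 334 = 4.74 mm/yr.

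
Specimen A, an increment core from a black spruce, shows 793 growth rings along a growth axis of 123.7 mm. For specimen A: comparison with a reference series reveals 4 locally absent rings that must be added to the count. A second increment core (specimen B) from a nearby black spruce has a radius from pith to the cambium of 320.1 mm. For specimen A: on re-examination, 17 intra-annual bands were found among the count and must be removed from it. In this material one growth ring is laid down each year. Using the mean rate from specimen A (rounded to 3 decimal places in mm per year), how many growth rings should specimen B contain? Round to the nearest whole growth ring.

Specimen A: adjusted count: 793 − 17 + 4 = 780 growth rings.
A: 123.7 mm over 780 years gives 123.7 / 780 ≈ 0.159 mm per year.
For B, 320.1 / 0.159 = 2013.21 years ≈ 2013 growth rings.

2013 growth rings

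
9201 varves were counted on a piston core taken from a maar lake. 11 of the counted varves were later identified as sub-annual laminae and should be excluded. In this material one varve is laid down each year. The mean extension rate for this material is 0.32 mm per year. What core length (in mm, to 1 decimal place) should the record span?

Correcting the raw count gives 9201 − 11 = 9190 true varves.
9190 years at 0.32 mm/year gives 0.32 × 9190 = 2940.8 mm.

2940.8 mm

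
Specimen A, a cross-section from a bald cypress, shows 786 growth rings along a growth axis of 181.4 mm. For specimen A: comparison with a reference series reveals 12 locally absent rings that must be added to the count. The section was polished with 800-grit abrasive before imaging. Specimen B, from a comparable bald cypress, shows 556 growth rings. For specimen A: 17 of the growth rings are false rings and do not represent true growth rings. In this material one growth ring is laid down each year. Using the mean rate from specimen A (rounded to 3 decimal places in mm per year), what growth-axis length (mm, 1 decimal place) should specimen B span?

129.0 mm

Specimen A: after corrections the count is 786 − 17 + 12 = 781 growth rings.
A: 181.4 mm over 781 years gives 181.4 / 781 ≈ 0.232 mm per year.
Length of B = 0.232 × 556 = 129.0 mm.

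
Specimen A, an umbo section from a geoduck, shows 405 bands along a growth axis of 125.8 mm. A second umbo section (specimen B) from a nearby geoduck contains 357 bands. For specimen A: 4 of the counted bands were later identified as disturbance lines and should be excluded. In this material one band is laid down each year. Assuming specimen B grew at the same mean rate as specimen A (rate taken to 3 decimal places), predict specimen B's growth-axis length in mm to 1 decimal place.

112.1 mm

Specimen A: after corrections the count is 405 − 4 = 401 bands.
A: Mean rate = 125.8 mm / 401 years ≈ 0.314 mm/yr.
For B, 0.314 mm/year × 357 years = 112.1 mm.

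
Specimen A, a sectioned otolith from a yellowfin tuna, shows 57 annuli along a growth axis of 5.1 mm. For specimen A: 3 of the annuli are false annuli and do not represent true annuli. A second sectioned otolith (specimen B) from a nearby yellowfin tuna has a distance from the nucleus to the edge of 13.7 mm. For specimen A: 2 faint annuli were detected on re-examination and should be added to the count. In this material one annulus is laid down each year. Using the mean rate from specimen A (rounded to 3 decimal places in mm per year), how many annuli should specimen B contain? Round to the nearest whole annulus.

151 annuli

Specimen A: adjusted count: 57 − 3 + 2 = 56 annuli.
A: Mean rate = 5.1 mm / 56 years ≈ 0.091 mm/yr.
For B, 13.7 / 0.091 = 150.55 years ≈ 151 annuli.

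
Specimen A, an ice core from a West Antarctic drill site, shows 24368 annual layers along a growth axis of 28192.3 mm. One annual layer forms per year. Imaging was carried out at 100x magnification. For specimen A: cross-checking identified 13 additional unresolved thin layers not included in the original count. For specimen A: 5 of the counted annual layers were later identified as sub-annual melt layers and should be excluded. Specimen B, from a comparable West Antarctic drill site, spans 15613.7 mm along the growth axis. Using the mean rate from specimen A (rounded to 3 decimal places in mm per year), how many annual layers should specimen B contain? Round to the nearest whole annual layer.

13495 annual layers

Specimen A: correcting the raw count gives 24368 − 5 + 13 = 24376 true annual layers.
A: Extension rate ≈ 28192.3 / 24376 = 1.157 mm/yr.
B spans 15613.7 / 1.157 = 13494.99 years ≈ 13495 annual layers.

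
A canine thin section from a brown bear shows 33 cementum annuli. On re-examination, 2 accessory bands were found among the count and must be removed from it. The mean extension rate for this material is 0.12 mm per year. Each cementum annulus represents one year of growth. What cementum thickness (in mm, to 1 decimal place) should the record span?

3.7 mm

Adjusted count: 33 − 2 = 31 cementum annuli.
Predicted length = 0.12 mm/year × 31 years = 3.7 mm.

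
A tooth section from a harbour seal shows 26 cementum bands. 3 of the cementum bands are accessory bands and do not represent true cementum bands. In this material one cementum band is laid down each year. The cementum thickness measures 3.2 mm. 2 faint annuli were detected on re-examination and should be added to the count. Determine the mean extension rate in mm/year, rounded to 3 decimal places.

Correcting the raw count gives 26 − 3 + 2 = 25 true cementum bands.
Mean rate = 3.2 mm / 25 years ≈ 0.128 mm/year.

0.128 mm/year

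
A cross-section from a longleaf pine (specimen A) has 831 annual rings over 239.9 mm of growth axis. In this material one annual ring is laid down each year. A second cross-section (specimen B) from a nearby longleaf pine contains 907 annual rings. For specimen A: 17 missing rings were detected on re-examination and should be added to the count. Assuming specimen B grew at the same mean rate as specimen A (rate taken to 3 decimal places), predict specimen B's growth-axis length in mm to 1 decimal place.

256.7 mm

Specimen A: true annual ring count = 831 + 17 = 848.
A: Extension rate ≈ 239.9 / 848 = 0.283 mm/yr.
For B, 0.283 mm/year × 907 years = 256.7 mm.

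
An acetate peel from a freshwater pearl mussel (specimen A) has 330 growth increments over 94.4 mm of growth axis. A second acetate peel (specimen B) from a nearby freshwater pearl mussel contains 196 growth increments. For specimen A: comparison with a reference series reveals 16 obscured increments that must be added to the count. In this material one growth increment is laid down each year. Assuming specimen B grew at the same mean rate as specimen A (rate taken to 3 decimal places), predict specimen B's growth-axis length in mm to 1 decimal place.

Specimen A: true growth increment count = 330 + 16 = 346.
A: Extension rate ≈ 94.4 / 346 = 0.273 mm/year.
For B, 0.273 mm/year × 196 years = 53.5 mm.

53.5 mm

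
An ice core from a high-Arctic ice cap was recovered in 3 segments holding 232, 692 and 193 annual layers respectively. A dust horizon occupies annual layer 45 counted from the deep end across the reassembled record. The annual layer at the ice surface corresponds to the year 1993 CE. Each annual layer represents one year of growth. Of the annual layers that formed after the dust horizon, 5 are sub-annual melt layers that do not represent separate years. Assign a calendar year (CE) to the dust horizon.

Total annual layers = 232 + 692 + 193 = 1117.
1117 − 45 = 1072 annual layers lie beyond the dust horizon toward the ice surface.
Excluding 5 false annual layers: 1072 − 5 = 1067.
The annual layer at the ice surface is 1993 CE, so the dust horizon dates to 1993 − 1067 = 926 CE.

926 CE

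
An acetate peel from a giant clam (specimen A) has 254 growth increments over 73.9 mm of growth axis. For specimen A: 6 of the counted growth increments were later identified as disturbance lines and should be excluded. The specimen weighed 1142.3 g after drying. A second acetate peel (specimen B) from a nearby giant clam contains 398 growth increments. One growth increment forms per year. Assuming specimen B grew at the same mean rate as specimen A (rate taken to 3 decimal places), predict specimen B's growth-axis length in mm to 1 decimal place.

118.6 mm

Specimen A: after corrections the count is 254 − 6 = 248 growth increments.
A: Extension rate ≈ 73.9 / 248 = 0.298 mm/year.
B's length ≈ 0.298 × 398 = 118.6 mm.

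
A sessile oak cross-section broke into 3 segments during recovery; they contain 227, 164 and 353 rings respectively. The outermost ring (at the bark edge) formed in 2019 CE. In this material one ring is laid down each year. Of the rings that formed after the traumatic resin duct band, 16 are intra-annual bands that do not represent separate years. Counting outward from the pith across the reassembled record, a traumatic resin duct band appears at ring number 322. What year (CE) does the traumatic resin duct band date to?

1613 CE

Total rings = 227 + 164 + 353 = 744.
Between ring 322 and the bark edge there are 744 − 322 = 422 rings.
422 − 16 false = 406 true rings after the traumatic resin duct band.
Counting back 406 years from 2019 CE places the traumatic resin duct band in 2019 − 406 = 1613 CE.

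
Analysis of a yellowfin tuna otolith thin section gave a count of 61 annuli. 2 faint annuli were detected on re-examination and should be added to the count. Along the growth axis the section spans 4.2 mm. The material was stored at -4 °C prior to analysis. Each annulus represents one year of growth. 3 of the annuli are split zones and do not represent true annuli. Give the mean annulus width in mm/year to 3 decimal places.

Correcting the raw count gives 61 − 3 + 2 = 60 true annuli.
Mean rate = 4.2 mm / 60 years ≈ 0.070 mm/year.

0.070 mm/year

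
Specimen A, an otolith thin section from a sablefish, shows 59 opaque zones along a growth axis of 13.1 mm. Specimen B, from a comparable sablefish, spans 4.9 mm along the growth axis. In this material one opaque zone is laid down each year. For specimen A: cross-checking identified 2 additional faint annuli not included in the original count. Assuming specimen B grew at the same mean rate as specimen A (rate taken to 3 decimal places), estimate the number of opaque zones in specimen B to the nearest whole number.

Specimen A: after corrections the count is 59 + 2 = 61 opaque zones.
A: Extension rate ≈ 13.1 / 61 = 0.215 mm/yr.
For B, 4.9 / 0.215 = 22.79 years ≈ 23 opaque zones.

23 opaque zones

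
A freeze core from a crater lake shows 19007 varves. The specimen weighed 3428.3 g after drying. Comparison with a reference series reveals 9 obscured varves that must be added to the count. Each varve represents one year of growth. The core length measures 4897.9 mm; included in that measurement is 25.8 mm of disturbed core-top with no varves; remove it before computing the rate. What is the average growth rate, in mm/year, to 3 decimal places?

After corrections the count is 19007 + 9 = 19016 varves.
Removing the 25.8 mm offcut leaves 4897.9 − 25.8 = 4872.1 mm.
4872.1 mm over 19016 years gives 4872.1 / 19016 ≈ 0.256 mm/year.

0.256 mm/year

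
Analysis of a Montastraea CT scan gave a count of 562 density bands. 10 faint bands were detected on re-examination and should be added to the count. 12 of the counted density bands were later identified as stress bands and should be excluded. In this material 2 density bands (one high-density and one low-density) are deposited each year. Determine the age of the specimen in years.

280 years

Correcting the raw count gives 562 − 12 + 10 = 560 true density bands.
560 density bands at 2 per year is 560 / 2 = 280 years.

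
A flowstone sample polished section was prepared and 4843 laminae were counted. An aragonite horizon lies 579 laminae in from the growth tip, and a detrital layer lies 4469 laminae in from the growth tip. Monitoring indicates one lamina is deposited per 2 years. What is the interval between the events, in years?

Separation: 4469 − 579 = 3890 laminae.
3890 laminae at 2 years each span 3890 × 2 = 7780 years.

7780 years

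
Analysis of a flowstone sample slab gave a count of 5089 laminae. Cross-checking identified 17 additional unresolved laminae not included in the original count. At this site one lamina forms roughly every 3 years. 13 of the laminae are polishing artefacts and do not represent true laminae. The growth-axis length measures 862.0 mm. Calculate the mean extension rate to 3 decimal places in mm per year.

Adjusted count: 5089 − 13 + 17 = 5093 laminae.
5093 laminae at 3 years each span 5093 × 3 = 15279 years.
Mean rate = 862.0 mm / 15279 years ≈ 0.056 mm per year.

0.056 mm per year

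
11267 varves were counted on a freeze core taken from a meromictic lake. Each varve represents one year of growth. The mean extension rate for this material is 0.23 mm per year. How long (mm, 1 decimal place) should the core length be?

2591.4 mm

The record spans 11267 years at 0.23 mm per year.
Predicted length = 0.23 mm/year × 11267 years = 2591.4 mm.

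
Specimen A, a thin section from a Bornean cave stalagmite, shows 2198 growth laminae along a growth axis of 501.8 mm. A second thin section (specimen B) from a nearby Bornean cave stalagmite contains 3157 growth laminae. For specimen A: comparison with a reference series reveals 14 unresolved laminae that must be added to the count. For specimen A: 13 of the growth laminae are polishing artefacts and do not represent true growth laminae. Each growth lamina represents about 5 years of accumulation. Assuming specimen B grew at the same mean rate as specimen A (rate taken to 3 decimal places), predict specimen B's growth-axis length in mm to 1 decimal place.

726.1 mm

Specimen A: adjusted count: 2198 − 13 + 14 = 2199 growth laminae.
Specimen A: 2199 growth laminae at 5 years each span 2199 × 5 = 10995 years.
A: Extension rate ≈ 501.8 / 10995 = 0.046 mm/year.
Specimen B: at 5 years per growth lamina, 3157 × 5 = 15785 years. For B, 0.046 mm/year × 15785 years = 726.1 mm.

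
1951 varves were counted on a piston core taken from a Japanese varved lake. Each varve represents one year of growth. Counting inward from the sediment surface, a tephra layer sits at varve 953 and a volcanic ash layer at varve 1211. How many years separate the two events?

258 years

Separation: 1211 − 953 = 258 varves.
At one varve per year, 258 years elapsed between them.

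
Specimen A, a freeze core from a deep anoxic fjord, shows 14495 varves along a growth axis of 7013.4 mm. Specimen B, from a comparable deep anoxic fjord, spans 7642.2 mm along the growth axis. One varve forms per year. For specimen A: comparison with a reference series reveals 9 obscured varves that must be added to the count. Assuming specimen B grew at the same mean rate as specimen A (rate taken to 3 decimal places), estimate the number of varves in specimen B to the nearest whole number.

15790 varves

Specimen A: correcting the raw count gives 14495 + 9 = 14504 true varves.
A: Extension rate ≈ 7013.4 / 14504 = 0.484 mm per year.
B spans 7642.2 / 0.484 = 15789.67 years ≈ 15790 varves.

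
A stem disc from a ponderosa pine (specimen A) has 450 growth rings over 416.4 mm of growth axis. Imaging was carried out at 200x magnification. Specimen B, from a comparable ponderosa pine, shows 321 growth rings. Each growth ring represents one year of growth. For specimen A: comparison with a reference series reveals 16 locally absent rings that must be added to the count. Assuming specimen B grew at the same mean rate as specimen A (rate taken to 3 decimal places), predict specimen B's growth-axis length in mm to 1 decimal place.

Specimen A: after corrections the count is 450 + 16 = 466 growth rings.
A: Extension rate ≈ 416.4 / 466 = 0.894 mm per year.
Length of B = 0.894 × 321 = 287.0 mm.

287.0 mm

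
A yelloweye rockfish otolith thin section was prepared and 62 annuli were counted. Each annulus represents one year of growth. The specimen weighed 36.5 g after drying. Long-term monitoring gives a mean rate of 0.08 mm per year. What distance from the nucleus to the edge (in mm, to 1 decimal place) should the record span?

The record spans 62 years at 0.08 mm per year.
62 years at 0.08 mm/year gives 0.08 × 62 = 5.0 mm.

5.0 mm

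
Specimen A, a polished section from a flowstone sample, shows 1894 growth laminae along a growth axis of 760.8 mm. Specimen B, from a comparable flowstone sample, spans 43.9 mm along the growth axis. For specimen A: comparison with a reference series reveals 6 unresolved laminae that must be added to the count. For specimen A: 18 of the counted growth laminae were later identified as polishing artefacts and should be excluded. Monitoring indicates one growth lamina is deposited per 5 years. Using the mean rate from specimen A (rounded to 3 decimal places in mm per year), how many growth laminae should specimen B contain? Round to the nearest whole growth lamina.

108 growth laminae

Specimen A: correcting the raw count gives 1894 − 18 + 6 = 1882 true growth laminae.
Specimen A: multiplying by 5 years per growth lamina: 1882 × 5 = 9410 years.
A: Extension rate ≈ 760.8 / 9410 = 0.081 mm/year.
Specimen B: 43.9 mm / 0.081 mm per year = 541.98 years; at 5 years per growth lamina that is 541.98 / 5 ≈ 108 growth laminae.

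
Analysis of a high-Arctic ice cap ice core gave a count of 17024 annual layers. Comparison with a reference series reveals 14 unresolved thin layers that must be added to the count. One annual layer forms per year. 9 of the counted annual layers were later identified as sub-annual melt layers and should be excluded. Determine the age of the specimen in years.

Correcting the raw count gives 17024 − 9 + 14 = 17029 true annual layers.
At one annual layer per year, that is 17029 years.

17029 years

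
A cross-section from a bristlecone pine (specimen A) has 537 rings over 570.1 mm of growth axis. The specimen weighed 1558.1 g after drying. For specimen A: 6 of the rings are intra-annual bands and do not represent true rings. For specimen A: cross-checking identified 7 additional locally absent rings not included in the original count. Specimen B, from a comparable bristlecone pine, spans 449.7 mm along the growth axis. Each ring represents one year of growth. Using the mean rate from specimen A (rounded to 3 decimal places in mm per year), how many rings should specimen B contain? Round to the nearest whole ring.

Specimen A: true ring count = 537 − 6 + 7 = 538.
A: 570.1 mm over 538 years gives 570.1 / 538 ≈ 1.060 mm per year.
B spans 449.7 / 1.060 = 424.25 years ≈ 424 rings.

424 rings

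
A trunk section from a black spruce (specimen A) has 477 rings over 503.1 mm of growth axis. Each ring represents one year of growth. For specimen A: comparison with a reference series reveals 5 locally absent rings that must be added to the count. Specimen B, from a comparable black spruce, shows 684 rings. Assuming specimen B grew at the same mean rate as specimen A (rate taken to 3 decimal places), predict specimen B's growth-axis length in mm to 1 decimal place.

Specimen A: after corrections the count is 477 + 5 = 482 rings.
A: Mean rate = 503.1 mm / 482 years ≈ 1.044 mm/yr.
Length of B = 1.044 × 684 = 714.1 mm.

714.1 mm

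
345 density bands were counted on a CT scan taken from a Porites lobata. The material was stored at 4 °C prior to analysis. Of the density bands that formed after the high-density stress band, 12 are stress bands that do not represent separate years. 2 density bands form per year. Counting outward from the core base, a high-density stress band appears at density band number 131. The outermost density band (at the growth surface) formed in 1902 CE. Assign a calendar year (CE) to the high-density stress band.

The high-density stress band sits at density band 131 from the core base, so 345 − 131 = 214 density bands formed after it.
Removing the 12 false density bands leaves 214 − 12 = 202 true density bands beyond the high-density stress band.
Dividing by 2 density bands per year: 202 / 2 = 101 years.
The density band at the growth surface is 1902 CE, so the high-density stress band dates to 1902 − 101 = 1801 CE.

1801 CE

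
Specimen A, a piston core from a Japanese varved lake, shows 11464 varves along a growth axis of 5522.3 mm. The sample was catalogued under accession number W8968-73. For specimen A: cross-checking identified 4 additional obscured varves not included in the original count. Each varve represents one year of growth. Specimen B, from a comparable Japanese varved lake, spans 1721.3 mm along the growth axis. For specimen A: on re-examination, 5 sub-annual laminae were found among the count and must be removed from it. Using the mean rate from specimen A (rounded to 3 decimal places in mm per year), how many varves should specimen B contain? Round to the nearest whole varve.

3571 varves

Specimen A: adjusted count: 11464 − 5 + 4 = 11463 varves.
A: Extension rate ≈ 5522.3 / 11463 = 0.482 mm/yr.
B spans 1721.3 / 0.482 = 3571.16 years ≈ 3571 varves.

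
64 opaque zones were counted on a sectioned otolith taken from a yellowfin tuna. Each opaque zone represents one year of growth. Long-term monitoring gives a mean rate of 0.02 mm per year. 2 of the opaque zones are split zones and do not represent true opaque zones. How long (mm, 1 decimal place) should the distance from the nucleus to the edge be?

After corrections the count is 64 − 2 = 62 opaque zones.
62 years at 0.02 mm/year gives 0.02 × 62 = 1.2 mm.

1.2 mm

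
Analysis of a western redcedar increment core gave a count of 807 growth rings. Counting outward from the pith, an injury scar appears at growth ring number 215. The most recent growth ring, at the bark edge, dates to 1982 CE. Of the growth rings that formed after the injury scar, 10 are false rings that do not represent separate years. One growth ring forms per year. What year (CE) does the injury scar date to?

1400 CE

807 − 215 = 592 growth rings lie beyond the injury scar toward the bark edge.
592 − 10 false = 582 true growth rings after the injury scar.
1982 − 582 = 1400 CE.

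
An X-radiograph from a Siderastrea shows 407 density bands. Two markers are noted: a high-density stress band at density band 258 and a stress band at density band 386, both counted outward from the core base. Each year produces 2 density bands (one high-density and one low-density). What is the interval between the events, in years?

The two markers are separated by 386 − 258 = 128 density bands.
Dividing by 2 density bands per year: 128 / 2 = 64 years.

64 years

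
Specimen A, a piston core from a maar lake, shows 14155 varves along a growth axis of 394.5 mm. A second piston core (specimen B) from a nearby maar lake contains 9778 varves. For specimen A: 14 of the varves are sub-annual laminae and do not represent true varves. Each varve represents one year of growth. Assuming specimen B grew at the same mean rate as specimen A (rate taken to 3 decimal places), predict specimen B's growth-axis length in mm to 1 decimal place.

Specimen A: correcting the raw count gives 14155 − 14 = 14141 true varves.
A: 394.5 mm over 14141 years gives 394.5 / 14141 ≈ 0.028 mm/year.
B's length ≈ 0.028 × 9778 = 273.8 mm.

273.8 mm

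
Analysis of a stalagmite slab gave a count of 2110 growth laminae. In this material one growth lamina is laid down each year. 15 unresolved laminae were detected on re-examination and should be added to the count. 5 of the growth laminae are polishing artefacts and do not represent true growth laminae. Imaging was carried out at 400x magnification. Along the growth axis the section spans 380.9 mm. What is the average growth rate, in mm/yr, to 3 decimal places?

0.180 mm/yr

Correcting the raw count gives 2110 − 5 + 15 = 2120 true growth laminae.
380.9 mm over 2120 years gives 380.9 / 2120 ≈ 0.180 mm/yr.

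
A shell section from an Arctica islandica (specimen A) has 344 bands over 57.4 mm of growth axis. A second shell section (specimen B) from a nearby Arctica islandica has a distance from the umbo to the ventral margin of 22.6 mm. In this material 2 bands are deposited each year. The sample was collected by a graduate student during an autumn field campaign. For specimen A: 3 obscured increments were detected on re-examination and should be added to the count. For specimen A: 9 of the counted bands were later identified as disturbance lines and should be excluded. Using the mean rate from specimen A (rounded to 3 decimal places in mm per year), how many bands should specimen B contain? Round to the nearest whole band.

133 bands

Specimen A: adjusted count: 344 − 9 + 3 = 338 bands.
Specimen A: with 2 bands per year, 338 / 2 = 169 years.
A: Extension rate ≈ 57.4 / 169 = 0.340 mm/year.
For B, 22.6 / 0.340 = 66.47 years; at 2 bands per year that is 66.47 × 2 ≈ 133 bands.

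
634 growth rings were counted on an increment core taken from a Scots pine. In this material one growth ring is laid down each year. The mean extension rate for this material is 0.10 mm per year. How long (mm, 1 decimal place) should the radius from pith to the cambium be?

63.4 mm

The record spans 634 years at 0.10 mm per year.
Predicted length = 0.10 mm/year × 634 years = 63.4 mm.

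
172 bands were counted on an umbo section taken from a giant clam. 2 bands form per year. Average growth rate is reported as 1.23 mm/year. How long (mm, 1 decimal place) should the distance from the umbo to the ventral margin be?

105.8 mm

With 2 bands per year, 172 / 2 = 86 years.
86 years at 1.23 mm/year gives 1.23 × 86 = 105.8 mm.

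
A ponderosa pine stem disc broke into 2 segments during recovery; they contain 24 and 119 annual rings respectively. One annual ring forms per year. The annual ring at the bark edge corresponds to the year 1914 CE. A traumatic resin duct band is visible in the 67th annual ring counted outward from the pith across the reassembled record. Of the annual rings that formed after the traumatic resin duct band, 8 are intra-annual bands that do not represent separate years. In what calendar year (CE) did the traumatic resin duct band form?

Total annual rings = 24 + 119 = 143.
Between annual ring 67 and the bark edge there are 143 − 67 = 76 annual rings.
Excluding 8 false annual rings: 76 − 8 = 68.
1914 − 68 = 1846 CE.

1846 CE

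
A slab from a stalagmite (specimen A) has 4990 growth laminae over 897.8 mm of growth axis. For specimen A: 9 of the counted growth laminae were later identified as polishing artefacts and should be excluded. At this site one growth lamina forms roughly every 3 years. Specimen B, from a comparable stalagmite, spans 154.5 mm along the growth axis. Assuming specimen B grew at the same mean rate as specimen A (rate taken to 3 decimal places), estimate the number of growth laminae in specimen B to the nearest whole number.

858 growth laminae

Specimen A: after corrections the count is 4990 − 9 = 4981 growth laminae.
Specimen A: multiplying by 3 years per growth lamina: 4981 × 3 = 14943 years.
A: 897.8 mm over 14943 years gives 897.8 / 14943 ≈ 0.060 mm/yr.
Specimen B: 154.5 mm / 0.060 mm per year = 2575.00 years; at 3 years per growth lamina that is 2575.00 / 3 ≈ 858 growth laminae.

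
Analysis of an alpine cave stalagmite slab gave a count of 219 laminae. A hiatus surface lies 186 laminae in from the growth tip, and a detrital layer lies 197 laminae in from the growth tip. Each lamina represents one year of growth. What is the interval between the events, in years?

197 − 186 = 11 laminae lie between the two events.
One lamina per year makes the interval 11 years.

11 years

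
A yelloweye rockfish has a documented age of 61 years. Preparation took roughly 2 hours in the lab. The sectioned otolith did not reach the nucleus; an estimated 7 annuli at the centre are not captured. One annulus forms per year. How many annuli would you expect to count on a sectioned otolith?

At one annulus per year, 61 years correspond to 61 annuli.
Less the 7 uncaptured annuli: 61 − 7 = 54.

54 annuli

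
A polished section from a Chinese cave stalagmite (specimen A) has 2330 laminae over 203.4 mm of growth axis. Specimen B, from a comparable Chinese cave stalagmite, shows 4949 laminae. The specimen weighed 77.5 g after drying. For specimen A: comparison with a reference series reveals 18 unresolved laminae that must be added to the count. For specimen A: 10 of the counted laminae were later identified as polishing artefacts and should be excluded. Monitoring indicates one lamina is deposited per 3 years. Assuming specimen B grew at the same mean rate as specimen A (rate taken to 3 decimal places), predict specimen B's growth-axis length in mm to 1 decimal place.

430.6 mm

Specimen A: after corrections the count is 2330 − 10 + 18 = 2338 laminae.
Specimen A: at 3 years per lamina, 2338 × 3 = 7014 years.
A: 203.4 mm over 7014 years gives 203.4 / 7014 ≈ 0.029 mm per year.
Specimen B: 4949 laminae at 3 years each span 4949 × 3 = 14847 years. B's length ≈ 0.029 × 14847 = 430.6 mm.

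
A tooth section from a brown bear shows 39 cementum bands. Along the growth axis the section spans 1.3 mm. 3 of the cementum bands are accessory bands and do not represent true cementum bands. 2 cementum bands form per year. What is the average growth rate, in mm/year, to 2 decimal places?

Correcting the raw count gives 39 − 3 = 36 true cementum bands.
Dividing by 2 cementum bands per year: 36 / 2 = 18 years.
Mean rate = 1.3 mm / 18 years ≈ 0.07 mm/year.

0.07 mm/year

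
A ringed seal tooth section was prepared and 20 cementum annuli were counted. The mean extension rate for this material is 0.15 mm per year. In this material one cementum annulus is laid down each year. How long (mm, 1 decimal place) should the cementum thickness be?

The record spans 20 years at 0.15 mm per year.
Length ≈ 0.15 × 20 = 3.0 mm.

3.0 mm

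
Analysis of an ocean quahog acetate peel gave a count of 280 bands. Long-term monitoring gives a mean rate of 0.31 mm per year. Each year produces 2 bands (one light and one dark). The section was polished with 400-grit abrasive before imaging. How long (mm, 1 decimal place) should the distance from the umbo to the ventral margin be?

43.4 mm

With 2 bands per year, 280 / 2 = 140 years.
140 years at 0.31 mm/year gives 0.31 × 140 = 43.4 mm.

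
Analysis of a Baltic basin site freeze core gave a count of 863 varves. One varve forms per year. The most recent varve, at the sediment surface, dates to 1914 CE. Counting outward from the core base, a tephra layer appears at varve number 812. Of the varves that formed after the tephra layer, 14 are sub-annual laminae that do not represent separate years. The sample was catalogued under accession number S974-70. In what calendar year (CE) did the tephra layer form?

1877 CE

863 − 812 = 51 varves lie beyond the tephra layer toward the sediment surface.
Removing the 14 false varves leaves 51 − 14 = 37 true varves beyond the tephra layer.
The varve at the sediment surface is 1914 CE, so the tephra layer dates to 1914 − 37 = 1877 CE.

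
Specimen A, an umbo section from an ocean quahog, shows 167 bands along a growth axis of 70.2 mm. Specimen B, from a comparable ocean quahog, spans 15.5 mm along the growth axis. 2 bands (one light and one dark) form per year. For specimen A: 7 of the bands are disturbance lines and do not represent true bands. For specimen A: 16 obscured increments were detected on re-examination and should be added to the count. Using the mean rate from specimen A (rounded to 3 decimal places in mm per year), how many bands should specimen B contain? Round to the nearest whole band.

39 bands

Specimen A: after corrections the count is 167 − 7 + 16 = 176 bands.
Specimen A: dividing by 2 bands per year: 176 / 2 = 88 years.
A: Mean rate = 70.2 mm / 88 years ≈ 0.798 mm/year.
B spans 15.5 / 0.798 = 19.42 years; at 2 bands per year that is 19.42 × 2 ≈ 39 bands.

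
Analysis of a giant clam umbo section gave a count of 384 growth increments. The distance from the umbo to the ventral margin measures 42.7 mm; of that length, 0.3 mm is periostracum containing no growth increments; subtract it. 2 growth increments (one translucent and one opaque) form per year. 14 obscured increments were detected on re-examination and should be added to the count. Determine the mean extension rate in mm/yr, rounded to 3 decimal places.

0.213 mm/yr

Correcting the raw count gives 384 + 14 = 398 true growth increments.
398 growth increments at 2 per year is 398 / 2 = 199 years.
The growth record spans 42.7 − 0.3 = 42.4 mm.
Extension rate ≈ 42.4 / 199 = 0.213 mm/yr.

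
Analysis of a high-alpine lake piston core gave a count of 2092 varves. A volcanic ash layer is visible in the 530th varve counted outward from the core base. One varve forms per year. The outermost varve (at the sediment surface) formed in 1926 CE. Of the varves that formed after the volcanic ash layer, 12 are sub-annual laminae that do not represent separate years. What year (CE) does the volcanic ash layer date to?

376 CE

2092 − 530 = 1562 varves lie beyond the volcanic ash layer toward the sediment surface.
1562 − 12 false = 1550 true varves after the volcanic ash layer.
Counting back 1550 years from 1926 CE places the volcanic ash layer in 1926 − 1550 = 376 CE.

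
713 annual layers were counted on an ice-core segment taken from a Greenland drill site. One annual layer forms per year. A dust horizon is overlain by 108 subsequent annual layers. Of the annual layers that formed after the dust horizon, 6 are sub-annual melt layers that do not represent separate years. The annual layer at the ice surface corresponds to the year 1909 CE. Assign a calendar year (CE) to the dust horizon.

1807 CE

108 annual layers formed after the dust horizon.
Excluding 6 false annual layers: 108 − 6 = 102.
The annual layer at the ice surface is 1909 CE, so the dust horizon dates to 1909 − 102 = 1807 CE.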